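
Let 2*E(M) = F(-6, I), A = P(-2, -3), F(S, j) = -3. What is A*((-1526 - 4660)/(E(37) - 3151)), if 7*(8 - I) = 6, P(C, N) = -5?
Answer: -12372/1261 ≈ -9.8113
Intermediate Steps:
I = 50/7 (I = 8 - ⅐*6 = 8 - 6/7 = 50/7 ≈ 7.1429)
A = -5
E(M) = -3/2 (E(M) = (½)*(-3) = -3/2)
A*((-1526 - 4660)/(E(37) - 3151)) = -5*(-1526 - 4660)/(-3/2 - 3151) = -(-30930)/(-6305/2) = -(-30930)*(-2)/6305 = -5*12372/6305 = -12372/1261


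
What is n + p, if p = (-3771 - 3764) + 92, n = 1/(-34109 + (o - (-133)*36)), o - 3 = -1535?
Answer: -229638880/30853 ≈ -7443.0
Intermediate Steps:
o = -1532 (o = 3 - 1535 = -1532)
n = -1/30853 (n = 1/(-34109 + (-1532 - (-133)*36)) = 1/(-34109 + (-1532 - 1*(-4788))) = 1/(-34109 + (-1532 + 4788)) = 1/(-34109 + 3256) = 1/(-30853) = -1/30853 ≈ -3.2412e-5)
p = -7443 (p = -7535 + 92 = -7443)
n + p = -1/30853 - 7443 = -229638880/30853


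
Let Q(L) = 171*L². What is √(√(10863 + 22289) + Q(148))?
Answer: 2*√(936396 + 2*√518) ≈ 1935.4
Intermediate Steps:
√(√(10863 + 22289) + Q(148)) = √(√(10863 + 22289) + 171*148²) = √(√33152 + 171*21904) = √(8*√518 + 3745584) = √(3745584 + 8*√518)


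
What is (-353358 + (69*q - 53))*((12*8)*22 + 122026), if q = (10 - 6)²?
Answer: -43734686366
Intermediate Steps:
q = 16 (q = 4² = 16)
(-353358 + (69*q - 53))*((12*8)*22 + 122026) = (-353358 + (69*16 - 53))*((12*8)*22 + 122026) = (-353358 + (1104 - 53))*(96*22 + 122026) = (-353358 + 1051)*(2112 + 122026) = -352307*124138 = -43734686366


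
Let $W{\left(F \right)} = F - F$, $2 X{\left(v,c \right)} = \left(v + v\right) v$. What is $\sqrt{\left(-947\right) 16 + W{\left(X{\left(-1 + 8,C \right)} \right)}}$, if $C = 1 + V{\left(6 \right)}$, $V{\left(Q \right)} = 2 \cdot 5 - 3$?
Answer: $4 i \sqrt{947} \approx 123.09 i$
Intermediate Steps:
$V{\left(Q \right)} = 7$ ($V{\left(Q \right)} = 10 - 3 = 7$)
$C = 8$ ($C = 1 + 7 = 8$)
$X{\left(v,c \right)} = v^{2}$ ($X{\left(v,c \right)} = \frac{\left(v + v\right) v}{2} = \frac{2 v v}{2} = \frac{2 v^{2}}{2} = v^{2}$)
$W{\left(F \right)} = 0$
$\sqrt{\left(-947\right) 16 + W{\left(X{\left(-1 + 8,C \right)} \right)}} = \sqrt{\left(-947\right) 16 + 0} = \sqrt{-15152 + 0} = \sqrt{-15152} = 4 i \sqrt{947}$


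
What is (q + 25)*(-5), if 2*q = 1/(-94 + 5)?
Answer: -22245/178 ≈ -124.97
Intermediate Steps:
q = -1/178 (q = 1/(2*(-94 + 5)) = (1/2)/(-89) = (1/2)*(-1/89) = -1/178 ≈ -0.0056180)
(q + 25)*(-5) = (-1/178 + 25)*(-5) = (4449/178)*(-5) = -22245/178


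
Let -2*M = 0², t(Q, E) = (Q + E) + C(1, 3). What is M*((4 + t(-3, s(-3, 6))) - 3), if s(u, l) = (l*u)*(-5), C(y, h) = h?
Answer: 0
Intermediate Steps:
s(u, l) = -5*l*u
t(Q, E) = 3 + E + Q (t(Q, E) = (Q + E) + 3 = (E + Q) + 3 = 3 + E + Q)
M = 0 (M = -½*0² = -½*0 = 0)
M*((4 + t(-3, s(-3, 6))) - 3) = 0*((4 + (3 - 5*6*(-3) - 3)) - 3) = 0*((4 + (3 + 90 - 3)) - 3) = 0*((4 + 90) - 3) = 0*(94 - 3) = 0*91 = 0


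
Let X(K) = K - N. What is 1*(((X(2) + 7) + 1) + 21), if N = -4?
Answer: 35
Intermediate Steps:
X(K) = 4 + K (X(K) = K - 1*(-4) = K + 4 = 4 + K)
1*(((X(2) + 7) + 1) + 21) = 1*((((4 + 2) + 7) + 1) + 21) = 1*(((6 + 7) + 1) + 21) = 1*((13 + 1) + 21) = 1*(14 + 21) = 1*35 = 35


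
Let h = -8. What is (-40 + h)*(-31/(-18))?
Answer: -248/3 ≈ -82.667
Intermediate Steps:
(-40 + h)*(-31/(-18)) = (-40 - 8)*(-31/(-18)) = -(-1488)*(-1)/18 = -48*31/18 = -248/3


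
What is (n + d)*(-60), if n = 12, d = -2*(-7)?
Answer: -1560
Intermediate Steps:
d = 14
(n + d)*(-60) = (12 + 14)*(-60) = 26*(-60) = -1560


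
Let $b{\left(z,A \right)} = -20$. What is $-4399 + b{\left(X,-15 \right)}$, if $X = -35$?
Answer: $-4419$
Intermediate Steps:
$-4399 + b{\left(X,-15 \right)} = -4399 - 20 = -4419$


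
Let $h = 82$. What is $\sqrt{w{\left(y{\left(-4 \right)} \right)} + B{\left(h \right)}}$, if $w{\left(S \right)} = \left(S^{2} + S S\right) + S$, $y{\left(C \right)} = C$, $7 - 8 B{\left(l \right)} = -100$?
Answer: $\frac{\sqrt{662}}{4} \approx 6.4323$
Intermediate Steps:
$B{\left(l \right)} = \frac{107}{8}$ ($B{\left(l \right)} = \frac{7}{8} - - \frac{25}{2} = \frac{7}{8} + \frac{25}{2} = \frac{107}{8}$)
$w{\left(S \right)} = S + 2 S^{2}$ ($w{\left(S \right)} = \left(S^{2} + S^{2}\right) + S = 2 S^{2} + S = S + 2 S^{2}$)
$\sqrt{w{\left(y{\left(-4 \right)} \right)} + B{\left(h \right)}} = \sqrt{- 4 \left(1 + 2 \left(-4\right)\right) + \frac{107}{8}} = \sqrt{- 4 \left(1 - 8\right) + \frac{107}{8}} = \sqrt{\left(-4\right) \left(-7\right) + \frac{107}{8}} = \sqrt{28 + \frac{107}{8}} = \sqrt{\frac{331}{8}} = \frac{\sqrt{662}}{4}$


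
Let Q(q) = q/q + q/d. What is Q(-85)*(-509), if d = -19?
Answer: -52936/19 ≈ -2786.1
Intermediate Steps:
Q(q) = 1 - q/19 (Q(q) = q/q + q/(-19) = 1 + q*(-1/19) = 1 - q/19)
Q(-85)*(-509) = (1 - 1/19*(-85))*(-509) = (1 + 85/19)*(-509) = (104/19)*(-509) = -52936/19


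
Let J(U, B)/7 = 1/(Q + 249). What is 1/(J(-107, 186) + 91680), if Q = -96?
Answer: 153/14027047 ≈ 1.0908e-5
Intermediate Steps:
J(U, B) = 7/153 (J(U, B) = 7/(-96 + 249) = 7/153)
1/(J(-107, 186) + 91680) = 1/(7/153 + 91680) = 1/(14027047/153) = 153/14027047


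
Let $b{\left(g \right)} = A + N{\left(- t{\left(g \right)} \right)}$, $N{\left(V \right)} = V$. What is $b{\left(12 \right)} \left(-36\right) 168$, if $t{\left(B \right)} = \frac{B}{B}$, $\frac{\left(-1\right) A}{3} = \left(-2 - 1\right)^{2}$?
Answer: $169344$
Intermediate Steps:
$A = -27$ ($A = - 3 \left(-2 - 1\right)^{2} = - 3 \left(-3\right)^{2} = \left(-3\right) 9 = -27$)
$t{\left(B \right)} = 1$
$b{\left(g \right)} = -28$ ($b{\left(g \right)} = -27 - 1 = -28$)
$b{\left(12 \right)} \left(-36\right) 168 = \left(-28\right) \left(-36\right) 168 = 1008 \cdot 168 = 169344$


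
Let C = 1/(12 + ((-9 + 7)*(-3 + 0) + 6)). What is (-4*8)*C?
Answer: -4/3 ≈ -1.3333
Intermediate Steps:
C = 1/24 (C = 1/(12 + (-2*(-3) + 6)) = 1/(12 + (6 + 6)) = 1/(12 + 12) = 1/24 ≈ 0.041667)
(-4*8)*C = -4*8*(1/24) = -32*1/24 = -4/3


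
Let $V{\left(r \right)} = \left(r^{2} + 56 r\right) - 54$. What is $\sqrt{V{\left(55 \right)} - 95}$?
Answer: $2 \sqrt{1489} \approx 77.175$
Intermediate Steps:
$V{\left(r \right)} = -54 + r^{2} + 56 r$
$\sqrt{V{\left(55 \right)} - 95} = \sqrt{\left(-54 + 55^{2} + 56 \cdot 55\right) - 95} = \sqrt{\left(-54 + 3025 + 3080\right) - 95} = \sqrt{6051 - 95} = \sqrt{5956} = 2 \sqrt{1489}$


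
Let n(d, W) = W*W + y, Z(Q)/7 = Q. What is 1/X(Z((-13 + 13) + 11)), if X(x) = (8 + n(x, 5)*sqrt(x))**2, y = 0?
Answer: 48189/2309859721 - 400*sqrt(77)/2309859721 ≈ 1.9343e-5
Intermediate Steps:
Z(Q) = 7*Q
n(d, W) = W**2 (n(d, W) = W*W + 0 = W**2 + 0 = W**2)
X(x) = (8 + 25*sqrt(x))**2 (X(x) = (8 + 5**2*sqrt(x))**2 = (8 + 25*sqrt(x))**2)
1/X(Z((-13 + 13) + 11)) = 1/((8 + 25*sqrt(7*((-13 + 13) + 11)))**2) = 1/((8 + 25*sqrt(7*(0 + 11)))**2) = 1/((8 + 25*sqrt(7*11))**2) = 1/((8 + 25*sqrt(77))**2) = (8 + 25*sqrt(77))**(-2)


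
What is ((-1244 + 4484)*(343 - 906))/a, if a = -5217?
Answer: 608040/1739 ≈ 349.65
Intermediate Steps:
((-1244 + 4484)*(343 - 906))/a = ((-1244 + 4484)*(343 - 906))/(-5217) = (3240*(-563))*(-1/5217) = -1824120*(-1/5217) = 608040/1739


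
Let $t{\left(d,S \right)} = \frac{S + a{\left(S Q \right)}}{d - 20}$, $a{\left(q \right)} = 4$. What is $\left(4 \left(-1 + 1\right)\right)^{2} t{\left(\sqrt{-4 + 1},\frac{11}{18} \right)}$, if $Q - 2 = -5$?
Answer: $0$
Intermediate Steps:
$Q = -3$ ($Q = 2 - 5 = -3$)
$t{\left(d,S \right)} = \frac{4 + S}{-20 + d}$ ($t{\left(d,S \right)} = \frac{S + 4}{d - 20} = \frac{4 + S}{-20 + d}$)
$\left(4 \left(-1 + 1\right)\right)^{2} t{\left(\sqrt{-4 + 1},\frac{11}{18} \right)} = \left(4 \left(-1 + 1\right)\right)^{2} \frac{4 + \frac{11}{18}}{-20 + \sqrt{-4 + 1}} = \left(4 \cdot 0\right)^{2} \frac{4 + 11 \cdot \frac{1}{18}}{-20 + \sqrt{-3}} = 0^{2} \frac{4 + \frac{11}{18}}{-20 + i \sqrt{3}} = 0 \frac{1}{-20 + i \sqrt{3}} \cdot \frac{83}{18} = 0 \frac{83}{18 \left(-20 + i \sqrt{3}\right)} = 0$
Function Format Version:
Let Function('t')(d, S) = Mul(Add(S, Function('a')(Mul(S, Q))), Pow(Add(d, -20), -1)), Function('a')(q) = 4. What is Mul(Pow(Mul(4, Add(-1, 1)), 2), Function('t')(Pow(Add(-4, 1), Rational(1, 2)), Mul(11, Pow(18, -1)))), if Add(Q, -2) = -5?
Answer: 0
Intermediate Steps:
Q = -3 (Q = Add(2, -5) = -3)
Function('t')(d, S) = Mul(Pow(Add(-20, d), -1), Add(4, S)) (Function('t')(d, S) = Mul(Add(S, 4), Pow(Add(d, -20), -1)) = Mul(Add(4, S), Pow(Add(-20, d), -1)) = Mul(Pow(Add(-20, d), -1), Add(4, S)))
Mul(Pow(Mul(4, Add(-1, 1)), 2), Function('t')(Pow(Add(-4, 1), Rational(1, 2)), Mul(11, Pow(18, -1)))) = Mul(Pow(Mul(4, Add(-1, 1)), 2), Mul(Pow(Add(-20, Pow(Add(-4, 1), Rational(1, 2))), -1), Add(4, Mul(11, Pow(18, -1))))) = Mul(Pow(Mul(4, 0), 2), Mul(Pow(Add(-20, Pow(-3, Rational(1, 2))), -1), Add(4, Mul(11, Rational(1, 18))))) = Mul(Pow(0, 2), Mul(Pow(Add(-20, Mul(I, Pow(3, Rational(1, 2)))), -1), Add(4, Rational(11, 18)))) = Mul(0, Mul(Pow(Add(-20, Mul(I, Pow(3, Rational(1, 2)))), -1), Rational(83, 18))) = Mul(0, Mul(Rational(83, 18), Pow(Add(-20, Mul(I, Pow(3, Rational(1, 2)))), -1))) = 0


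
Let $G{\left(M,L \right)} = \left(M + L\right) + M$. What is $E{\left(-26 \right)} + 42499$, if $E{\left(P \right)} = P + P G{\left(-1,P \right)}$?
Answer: $43201$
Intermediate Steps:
$G{\left(M,L \right)} = L + 2 M$ ($G{\left(M,L \right)} = \left(L + M\right) + M = L + 2 M$)
$E{\left(P \right)} = P + P \left(-2 + P\right)$ ($E{\left(P \right)} = P + P \left(P + 2 \left(-1\right)\right) = P + P \left(P - 2\right) = P + P \left(-2 + P\right)$)
$E{\left(-26 \right)} + 42499 = - 26 \left(-1 - 26\right) + 42499 = \left(-26\right) \left(-27\right) + 42499 = 702 + 42499 = 43201$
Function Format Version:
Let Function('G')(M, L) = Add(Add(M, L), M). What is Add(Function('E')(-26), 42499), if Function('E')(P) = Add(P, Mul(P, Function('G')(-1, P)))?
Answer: 43201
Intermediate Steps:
Function('G')(M, L) = Add(L, Mul(2, M)) (Function('G')(M, L) = Add(Add(L, M), M) = Add(L, Mul(2, M)))
Function('E')(P) = Add(P, Mul(P, Add(-2, P))) (Function('E')(P) = Add(P, Mul(P, Add(P, Mul(2, -1)))) = Add(P, Mul(P, Add(P, -2))) = Add(P, Mul(P, Add(-2, P))))
Add(Function('E')(-26), 42499) = Add(Mul(-26, Add(-1, -26)), 42499) = Add(Mul(-26, -27), 42499) = Add(702, 42499) = 43201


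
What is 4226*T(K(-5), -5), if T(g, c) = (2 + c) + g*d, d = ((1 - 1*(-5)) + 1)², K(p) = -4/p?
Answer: 764906/5 ≈ 1.5298e+5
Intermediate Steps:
d = 49 (d = ((1 + 5) + 1)² = (6 + 1)² = 7² = 49)
T(g, c) = 2 + c + 49*g (T(g, c) = (2 + c) + g*49 = (2 + c) + 49*g = 2 + c + 49*g)
4226*T(K(-5), -5) = 4226*(2 - 5 + 49*(-4/(-5))) = 4226*(2 - 5 + 49*(-4*(-⅕))) = 4226*(2 - 5 + 49*(⅘)) = 4226*(2 - 5 + 196/5) = 4226*(181/5) = 764906/5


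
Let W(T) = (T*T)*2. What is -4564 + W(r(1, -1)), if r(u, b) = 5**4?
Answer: 776686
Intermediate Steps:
r(u, b) = 625
W(T) = 2*T**2 (W(T) = T**2*2 = 2*T**2)
-4564 + W(r(1, -1)) = -4564 + 2*625**2 = -4564 + 2*390625 = -4564 + 781250 = 776686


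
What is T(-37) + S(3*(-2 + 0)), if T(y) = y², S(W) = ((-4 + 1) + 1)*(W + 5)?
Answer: 1371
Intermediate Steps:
S(W) = -10 - 2*W (S(W) = (-3 + 1)*(5 + W) = -2*(5 + W) = -10 - 2*W)
T(-37) + S(3*(-2 + 0)) = (-37)² + (-10 - 6*(-2 + 0)) = 1369 + (-10 - 6*(-2)) = 1369 + (-10 - 2*(-6)) = 1369 + (-10 + 12) = 1369 + 2 = 1371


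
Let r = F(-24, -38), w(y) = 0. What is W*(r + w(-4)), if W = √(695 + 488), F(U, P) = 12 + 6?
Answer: 234*√7 ≈ 619.11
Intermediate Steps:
F(U, P) = 18
r = 18
W = 13*√7 (W = √1183 = 13*√7 ≈ 34.395)
W*(r + w(-4)) = (13*√7)*(18 + 0) = (13*√7)*18 = 234*√7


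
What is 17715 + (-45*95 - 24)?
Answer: 13416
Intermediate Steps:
17715 + (-45*95 - 24) = 17715 + (-4275 - 24) = 17715 - 4299 = 13416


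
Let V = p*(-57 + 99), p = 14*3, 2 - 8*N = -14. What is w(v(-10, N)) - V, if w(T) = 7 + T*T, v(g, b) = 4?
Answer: -1741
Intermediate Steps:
N = 2 (N = 1/4 - 1/8*(-14) = 1/4 + 7/4 = 2)
p = 42
w(T) = 7 + T**2
V = 1764 (V = 42*(-57 + 99) = 42*42 = 1764)
w(v(-10, N)) - V = (7 + 4**2) - 1*1764 = (7 + 16) - 1764 = 23 - 1764 = -1741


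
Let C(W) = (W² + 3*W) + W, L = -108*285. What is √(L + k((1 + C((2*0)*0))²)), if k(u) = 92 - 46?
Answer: 11*I*√254 ≈ 175.31*I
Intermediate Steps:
L = -30780
C(W) = W² + 4*W
k(u) = 46
√(L + k((1 + C((2*0)*0))²)) = √(-30780 + 46) = √(-30734) = 11*I*√254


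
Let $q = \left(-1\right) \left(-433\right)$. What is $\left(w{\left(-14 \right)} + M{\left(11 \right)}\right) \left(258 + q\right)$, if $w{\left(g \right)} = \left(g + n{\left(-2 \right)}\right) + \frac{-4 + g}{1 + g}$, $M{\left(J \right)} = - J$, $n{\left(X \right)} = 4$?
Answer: $- \frac{176205}{13} \approx -13554.0$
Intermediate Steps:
$q = 433$
$w{\left(g \right)} = 4 + g + \frac{-4 + g}{1 + g}$ ($w{\left(g \right)} = \left(g + 4\right) + \frac{-4 + g}{1 + g} = \left(4 + g\right) + \frac{-4 + g}{1 + g} = 4 + g + \frac{-4 + g}{1 + g}$)
$\left(w{\left(-14 \right)} + M{\left(11 \right)}\right) \left(258 + q\right) = \left(- \frac{14 \left(6 - 14\right)}{1 - 14} - 11\right) \left(258 + 433\right) = \left(\left(-14\right) \frac{1}{-13} \left(-8\right) - 11\right) 691 = \left(\left(-14\right) \left(- \frac{1}{13}\right) \left(-8\right) - 11\right) 691 = \left(- \frac{112}{13} - 11\right) 691 = \left(- \frac{255}{13}\right) 691 = - \frac{176205}{13}$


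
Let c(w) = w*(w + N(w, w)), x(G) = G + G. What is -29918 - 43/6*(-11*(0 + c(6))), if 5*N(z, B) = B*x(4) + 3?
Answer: -111277/5 ≈ -22255.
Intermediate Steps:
x(G) = 2*G
N(z, B) = 3/5 + 8*B/5 (N(z, B) = (B*(2*4) + 3)/5 = (B*8 + 3)/5 = (8*B + 3)/5 = (3 + 8*B)/5 = 3/5 + 8*B/5)
c(w) = w*(3/5 + 13*w/5) (c(w) = w*(w + (3/5 + 8*w/5)) = w*(3/5 + 13*w/5))
-29918 - 43/6*(-11*(0 + c(6))) = -29918 - 43/6*(-11*(0 + (1/5)*6*(3 + 13*6))) = -29918 - 43*(1/6)*(-11*(0 + (1/5)*6*(3 + 78))) = -29918 - 43*(-11*(0 + (1/5)*6*81))/6 = -29918 - 43*(-11*(0 + 486/5))/6 = -29918 - 43*(-11*486/5)/6 = -29918 - 43*(-5346)/(6*5) = -29918 - 1*(-38313/5) = -29918 + 38313/5 = -111277/5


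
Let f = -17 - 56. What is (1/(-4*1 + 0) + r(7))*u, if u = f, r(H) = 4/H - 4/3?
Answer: 6205/84 ≈ 73.869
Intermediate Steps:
f = -73
r(H) = -4/3 + 4/H (r(H) = 4/H - 4*1/3 = 4/H - 4/3 = -4/3 + 4/H)
u = -73
(1/(-4*1 + 0) + r(7))*u = (1/(-4*1 + 0) + (-4/3 + 4/7))*(-73) = (1/(-4 + 0) + (-4/3 + 4*(1/7)))*(-73) = (1/(-4) + (-4/3 + 4/7))*(-73) = (-1/4 - 16/21)*(-73) = -85/84*(-73) = 6205/84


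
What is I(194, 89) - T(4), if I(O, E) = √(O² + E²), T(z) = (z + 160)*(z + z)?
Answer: -1312 + √45557 ≈ -1098.6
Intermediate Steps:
T(z) = 2*z*(160 + z) (T(z) = (160 + z)*(2*z) = 2*z*(160 + z))
I(O, E) = √(E² + O²)
I(194, 89) - T(4) = √(89² + 194²) - 2*4*(160 + 4) = √(7921 + 37636) - 2*4*164 = √45557 - 1*1312 = √45557 - 1312 = -1312 + √45557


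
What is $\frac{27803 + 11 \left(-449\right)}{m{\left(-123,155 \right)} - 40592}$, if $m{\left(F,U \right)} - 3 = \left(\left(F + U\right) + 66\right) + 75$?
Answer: $- \frac{1429}{2526} \approx -0.56572$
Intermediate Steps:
$m{\left(F,U \right)} = 144 + F + U$ ($m{\left(F,U \right)} = 3 + \left(\left(\left(F + U\right) + 66\right) + 75\right) = 3 + \left(\left(66 + F + U\right) + 75\right) = 3 + \left(141 + F + U\right) = 144 + F + U$)
$\frac{27803 + 11 \left(-449\right)}{m{\left(-123,155 \right)} - 40592} = \frac{27803 + 11 \left(-449\right)}{\left(144 - 123 + 155\right) - 40592} = \frac{27803 - 4939}{176 - 40592} = \frac{22864}{-40416} = 22864 \left(- \frac{1}{40416}\right) = - \frac{1429}{2526}$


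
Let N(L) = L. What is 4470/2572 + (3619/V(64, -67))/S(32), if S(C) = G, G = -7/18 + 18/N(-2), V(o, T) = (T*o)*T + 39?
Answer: 108446966913/62447664890 ≈ 1.7366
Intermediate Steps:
V(o, T) = 39 + o*T² (V(o, T) = o*T² + 39 = 39 + o*T²)
G = -169/18 (G = -7/18 + 18/(-2) = -7*1/18 + 18*(-½) = -7/18 - 9 = -169/18 ≈ -9.3889)
S(C) = -169/18
4470/2572 + (3619/V(64, -67))/S(32) = 4470/2572 + (3619/(39 + 64*(-67)²))/(-169/18) = 4470*(1/2572) + (3619/(39 + 64*4489))*(-18/169) = 2235/1286 + (3619/(39 + 287296))*(-18/169) = 2235/1286 + (3619/287335)*(-18/169) = 2235/1286 - 65142/48559615 = 108446966913/62447664890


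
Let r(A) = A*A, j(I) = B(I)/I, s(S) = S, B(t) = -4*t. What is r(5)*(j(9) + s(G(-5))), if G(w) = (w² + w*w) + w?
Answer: 1025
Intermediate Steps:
G(w) = w + 2*w² (G(w) = (w² + w²) + w = 2*w² + w = w + 2*w²)
j(I) = -4 (j(I) = (-4*I)/I = -4)
r(A) = A²
r(5)*(j(9) + s(G(-5))) = 5²*(-4 - 5*(1 + 2*(-5))) = 25*(-4 - 5*(1 - 10)) = 25*(-4 - 5*(-9)) = 25*(-4 + 45) = 25*41 = 1025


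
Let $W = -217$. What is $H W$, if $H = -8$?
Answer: $1736$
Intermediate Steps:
$H W = \left(-8\right) \left(-217\right) = 1736$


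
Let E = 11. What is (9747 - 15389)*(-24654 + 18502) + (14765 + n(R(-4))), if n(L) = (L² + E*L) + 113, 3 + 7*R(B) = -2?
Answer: 1701498278/49 ≈ 3.4724e+7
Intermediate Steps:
R(B) = -5/7 (R(B) = -3/7 + (⅐)*(-2) = -3/7 - 2/7 = -5/7)
n(L) = 113 + L² + 11*L (n(L) = (L² + 11*L) + 113 = 113 + L² + 11*L)
(9747 - 15389)*(-24654 + 18502) + (14765 + n(R(-4))) = (9747 - 15389)*(-24654 + 18502) + (14765 + (113 + (-5/7)² + 11*(-5/7))) = -5642*(-6152) + (14765 + (113 + 25/49 - 55/7)) = 34709584 + (14765 + 5177/49) = 34709584 + 728662/49 = 1701498278/49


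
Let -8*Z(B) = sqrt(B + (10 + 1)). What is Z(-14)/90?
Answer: -I*sqrt(3)/720 ≈ -0.0024056*I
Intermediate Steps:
Z(B) = -sqrt(11 + B)/8 (Z(B) = -sqrt(B + (10 + 1))/8 = -sqrt(B + 11)/8 = -sqrt(11 + B)/8)
Z(-14)/90 = -sqrt(11 - 14)/8/90 = -I*sqrt(3)/8*(1/90) = -I*sqrt(3)/720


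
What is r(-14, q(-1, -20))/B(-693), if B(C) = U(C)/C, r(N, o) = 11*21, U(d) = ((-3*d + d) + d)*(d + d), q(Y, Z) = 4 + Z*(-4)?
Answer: 1/6 ≈ 0.16667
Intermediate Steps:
q(Y, Z) = 4 - 4*Z
U(d) = -2*d**2 (U(d) = (-2*d + d)*(2*d) = (-d)*(2*d) = -2*d**2)
r(N, o) = 231
B(C) = -2*C (B(C) = (-2*C**2)/C = -2*C)
r(-14, q(-1, -20))/B(-693) = 231/((-2*(-693))) = 231/1386 = 231*(1/1386) = 1/6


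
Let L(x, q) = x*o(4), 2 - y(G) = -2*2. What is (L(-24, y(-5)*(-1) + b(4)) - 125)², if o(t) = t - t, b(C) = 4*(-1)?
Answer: 15625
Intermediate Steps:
b(C) = -4
y(G) = 6 (y(G) = 2 - (-2)*2 = 2 - 1*(-4) = 2 + 4 = 6)
o(t) = 0
L(x, q) = 0 (L(x, q) = x*0 = 0)
(L(-24, y(-5)*(-1) + b(4)) - 125)² = (0 - 125)² = (-125)² = 15625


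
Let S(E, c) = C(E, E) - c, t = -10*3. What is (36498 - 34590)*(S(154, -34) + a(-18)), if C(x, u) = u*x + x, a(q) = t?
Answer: 45551592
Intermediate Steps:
t = -30
a(q) = -30
C(x, u) = x + u*x
S(E, c) = -c + E*(1 + E) (S(E, c) = E*(1 + E) - c = -c + E*(1 + E))
(36498 - 34590)*(S(154, -34) + a(-18)) = (36498 - 34590)*((-1*(-34) + 154*(1 + 154)) - 30) = 1908*((34 + 154*155) - 30) = 1908*((34 + 23870) - 30) = 1908*(23904 - 30) = 1908*23874 = 45551592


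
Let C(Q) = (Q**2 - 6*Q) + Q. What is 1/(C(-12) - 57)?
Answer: 1/147 ≈ 0.0068027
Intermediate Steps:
C(Q) = Q**2 - 5*Q
1/(C(-12) - 57) = 1/(-12*(-5 - 12) - 57) = 1/(-12*(-17) - 57) = 1/(204 - 57) = 1/147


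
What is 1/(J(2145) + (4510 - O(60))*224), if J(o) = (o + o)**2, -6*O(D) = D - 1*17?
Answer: 3/58247836 ≈ 5.1504e-8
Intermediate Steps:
O(D) = 17/6 - D/6 (O(D) = -(D - 1*17)/6 = -(D - 17)/6 = -(-17 + D)/6 = 17/6 - D/6)
J(o) = 4*o**2 (J(o) = (2*o)**2 = 4*o**2)
1/(J(2145) + (4510 - O(60))*224) = 1/(4*2145**2 + (4510 - (17/6 - 1/6*60))*224) = 1/(4*4601025 + (4510 - (17/6 - 10))*224) = 1/(18404100 + (4510 - 1*(-43/6))*224) = 1/(18404100 + (4510 + 43/6)*224) = 1/(18404100 + (27103/6)*224) = 1/(18404100 + 3035536/3) = 1/(58247836/3) = 3/58247836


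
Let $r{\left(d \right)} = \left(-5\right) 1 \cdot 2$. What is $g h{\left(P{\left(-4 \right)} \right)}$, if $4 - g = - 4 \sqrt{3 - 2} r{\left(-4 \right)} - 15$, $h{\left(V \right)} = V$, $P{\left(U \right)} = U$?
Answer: $84$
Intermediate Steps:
$r{\left(d \right)} = -10$ ($r{\left(d \right)} = \left(-5\right) 2 = -10$)
$g = -21$ ($g = 4 - \left(- 4 \sqrt{3 - 2} \left(-10\right) - 15\right) = 4 - \left(- 4 \sqrt{1} \left(-10\right) - 15\right) = 4 - \left(\left(-4\right) 1 \left(-10\right) - 15\right) = 4 - \left(\left(-4\right) \left(-10\right) - 15\right) = 4 - \left(40 - 15\right) = 4 - 25 = -21$)
$g h{\left(P{\left(-4 \right)} \right)} = \left(-21\right) \left(-4\right) = 84$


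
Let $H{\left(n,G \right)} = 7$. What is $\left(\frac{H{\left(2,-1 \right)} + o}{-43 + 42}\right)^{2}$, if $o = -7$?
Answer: $0$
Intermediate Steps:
$\left(\frac{H{\left(2,-1 \right)} + o}{-43 + 42}\right)^{2} = \left(\frac{7 - 7}{-43 + 42}\right)^{2} = \left(\frac{0}{-1}\right)^{2} = \left(0 \left(-1\right)\right)^{2} = 0^{2} = 0$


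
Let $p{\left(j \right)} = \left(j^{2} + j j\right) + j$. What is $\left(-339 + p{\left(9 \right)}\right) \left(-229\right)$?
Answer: $38472$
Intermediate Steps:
$p{\left(j \right)} = j + 2 j^{2}$ ($p{\left(j \right)} = \left(j^{2} + j^{2}\right) + j = 2 j^{2} + j = j + 2 j^{2}$)
$\left(-339 + p{\left(9 \right)}\right) \left(-229\right) = \left(-339 + 9 \left(1 + 2 \cdot 9\right)\right) \left(-229\right) = \left(-339 + 9 \left(1 + 18\right)\right) \left(-229\right) = \left(-339 + 9 \cdot 19\right) \left(-229\right) = \left(-339 + 171\right) \left(-229\right) = \left(-168\right) \left(-229\right) = 38472$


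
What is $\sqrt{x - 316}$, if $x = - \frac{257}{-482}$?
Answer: $\frac{3 i \sqrt{8143390}}{482} \approx 17.761 i$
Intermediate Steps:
$x = \frac{257}{482}$ ($x = \left(-257\right) \left(- \frac{1}{482}\right) = \frac{257}{482} \approx 0.5332$)
$\sqrt{x - 316} = \sqrt{\frac{257}{482} - 316} = \sqrt{- \frac{152055}{482}} = \frac{3 i \sqrt{8143390}}{482}$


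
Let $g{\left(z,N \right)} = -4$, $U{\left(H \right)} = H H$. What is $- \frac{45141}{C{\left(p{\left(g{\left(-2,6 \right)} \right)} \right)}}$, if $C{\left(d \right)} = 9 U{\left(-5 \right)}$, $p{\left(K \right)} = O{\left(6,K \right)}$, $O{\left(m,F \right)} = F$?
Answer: $- \frac{15047}{75} \approx -200.63$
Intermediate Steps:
$U{\left(H \right)} = H^{2}$
$p{\left(K \right)} = K$
$C{\left(d \right)} = 225$ ($C{\left(d \right)} = 9 \left(-5\right)^{2} = 9 \cdot 25 = 225$)
$- \frac{45141}{C{\left(p{\left(g{\left(-2,6 \right)} \right)} \right)}} = - \frac{45141}{225} = \left(-45141\right) \frac{1}{225} = - \frac{15047}{75}$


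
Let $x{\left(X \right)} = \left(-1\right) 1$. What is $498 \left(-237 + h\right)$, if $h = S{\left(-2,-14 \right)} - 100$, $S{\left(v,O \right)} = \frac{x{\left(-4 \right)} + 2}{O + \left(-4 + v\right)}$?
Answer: $- \frac{1678509}{10} \approx -1.6785 \cdot 10^{5}$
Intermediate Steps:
$x{\left(X \right)} = -1$
$S{\left(v,O \right)} = \frac{1}{-4 + O + v}$ ($S{\left(v,O \right)} = \frac{-1 + 2}{O + \left(-4 + v\right)} = 1 \frac{1}{-4 + O + v} = \frac{1}{-4 + O + v}$)
$h = - \frac{2001}{20}$ ($h = \frac{1}{-4 - 14 - 2} - 100 = \frac{1}{-20} - 100 = - \frac{1}{20} - 100 = - \frac{2001}{20} \approx -100.05$)
$498 \left(-237 + h\right) = 498 \left(-237 - \frac{2001}{20}\right) = 498 \left(- \frac{6741}{20}\right) = - \frac{1678509}{10}$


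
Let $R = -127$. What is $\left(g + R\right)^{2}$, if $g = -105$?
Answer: $53824$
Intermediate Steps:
$\left(g + R\right)^{2} = \left(-105 - 127\right)^{2} = \left(-232\right)^{2} = 53824$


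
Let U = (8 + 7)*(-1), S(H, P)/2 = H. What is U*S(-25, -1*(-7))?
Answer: 750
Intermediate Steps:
S(H, P) = 2*H
U = -15 (U = 15*(-1) = -15)
U*S(-25, -1*(-7)) = -30*(-25) = -15*(-50) = 750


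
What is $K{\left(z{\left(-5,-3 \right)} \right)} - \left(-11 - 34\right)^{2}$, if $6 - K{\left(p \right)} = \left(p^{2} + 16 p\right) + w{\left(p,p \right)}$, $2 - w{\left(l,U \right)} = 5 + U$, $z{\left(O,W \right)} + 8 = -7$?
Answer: $-2016$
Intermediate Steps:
$z{\left(O,W \right)} = -15$ ($z{\left(O,W \right)} = -8 - 7 = -15$)
$w{\left(l,U \right)} = -3 - U$ ($w{\left(l,U \right)} = 2 - \left(5 + U\right) = -3 - U$)
$K{\left(p \right)} = 9 - p^{2} - 15 p$ ($K{\left(p \right)} = 6 - \left(\left(p^{2} + 16 p\right) - \left(3 + p\right)\right) = 6 - \left(-3 + p^{2} + 15 p\right) = 9 - p^{2} - 15 p$)
$K{\left(z{\left(-5,-3 \right)} \right)} - \left(-11 - 34\right)^{2} = \left(9 - \left(-15\right)^{2} - -225\right) - \left(-11 - 34\right)^{2} = \left(9 - 225 + 225\right) - \left(-45\right)^{2} = \left(9 - 225 + 225\right) - 2025 = 9 - 2025 = -2016$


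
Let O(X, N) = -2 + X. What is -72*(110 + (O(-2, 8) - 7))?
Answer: -7128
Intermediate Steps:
-72*(110 + (O(-2, 8) - 7)) = -72*(110 + ((-2 - 2) - 7)) = -72*(110 + (-4 - 7)) = -72*(110 - 11) = -72*99 = -7128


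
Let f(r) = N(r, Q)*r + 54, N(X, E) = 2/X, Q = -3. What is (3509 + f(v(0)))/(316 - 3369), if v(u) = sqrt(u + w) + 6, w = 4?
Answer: -3565/3053 ≈ -1.1677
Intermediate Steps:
v(u) = 6 + sqrt(4 + u) (v(u) = sqrt(u + 4) + 6 = sqrt(4 + u) + 6 = 6 + sqrt(4 + u))
f(r) = 56 (f(r) = (2/r)*r + 54 = 2 + 54 = 56)
(3509 + f(v(0)))/(316 - 3369) = (3509 + 56)/(316 - 3369) = 3565/(-3053) = 3565*(-1/3053) = -3565/3053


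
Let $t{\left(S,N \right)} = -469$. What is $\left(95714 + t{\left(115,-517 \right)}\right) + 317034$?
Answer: $412279$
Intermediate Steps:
$\left(95714 + t{\left(115,-517 \right)}\right) + 317034 = \left(95714 - 469\right) + 317034 = 95245 + 317034 = 412279$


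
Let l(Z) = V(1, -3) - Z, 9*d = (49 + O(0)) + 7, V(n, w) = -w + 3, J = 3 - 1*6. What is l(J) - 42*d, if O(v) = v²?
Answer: -757/3 ≈ -252.33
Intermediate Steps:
J = -3 (J = 3 - 6 = -3)
V(n, w) = 3 - w
d = 56/9 (d = ((49 + 0²) + 7)/9 = ((49 + 0) + 7)/9 = (49 + 7)/9 = (⅑)*56 = 56/9 ≈ 6.2222)
l(Z) = 6 - Z (l(Z) = (3 - 1*(-3)) - Z = (3 + 3) - Z = 6 - Z)
l(J) - 42*d = (6 - 1*(-3)) - 42*56/9 = (6 + 3) - 784/3 = 9 - 784/3 = -757/3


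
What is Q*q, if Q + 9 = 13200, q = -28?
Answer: -369348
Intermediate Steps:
Q = 13191 (Q = -9 + 13200 = 13191)
Q*q = 13191*(-28) = -369348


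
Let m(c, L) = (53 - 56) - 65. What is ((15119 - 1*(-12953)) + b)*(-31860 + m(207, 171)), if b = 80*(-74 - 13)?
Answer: -674063936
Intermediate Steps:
m(c, L) = -68 (m(c, L) = -3 - 65 = -68)
b = -6960 (b = 80*(-87) = -6960)
((15119 - 1*(-12953)) + b)*(-31860 + m(207, 171)) = ((15119 - 1*(-12953)) - 6960)*(-31860 - 68) = ((15119 + 12953) - 6960)*(-31928) = (28072 - 6960)*(-31928) = 21112*(-31928) = -674063936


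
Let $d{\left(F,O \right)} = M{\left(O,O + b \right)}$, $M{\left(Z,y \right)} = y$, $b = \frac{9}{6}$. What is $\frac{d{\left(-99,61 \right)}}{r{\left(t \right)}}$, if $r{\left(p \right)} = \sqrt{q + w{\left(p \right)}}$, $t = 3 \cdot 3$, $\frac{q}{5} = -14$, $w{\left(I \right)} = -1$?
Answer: $- \frac{125 i \sqrt{71}}{142} \approx - 7.4174 i$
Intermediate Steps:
$b = \frac{3}{2}$ ($b = 9 \cdot \frac{1}{6} = \frac{3}{2} \approx 1.5$)
$q = -70$ ($q = 5 \left(-14\right) = -70$)
$d{\left(F,O \right)} = \frac{3}{2} + O$ ($d{\left(F,O \right)} = O + \frac{3}{2} = \frac{3}{2} + O$)
$t = 9$
$r{\left(p \right)} = i \sqrt{71}$ ($r{\left(p \right)} = \sqrt{-70 - 1} = \sqrt{-71} = i \sqrt{71}$)
$\frac{d{\left(-99,61 \right)}}{r{\left(t \right)}} = \frac{\frac{3}{2} + 61}{i \sqrt{71}} = \frac{125 \left(- \frac{i \sqrt{71}}{71}\right)}{2} = - \frac{125 i \sqrt{71}}{142}$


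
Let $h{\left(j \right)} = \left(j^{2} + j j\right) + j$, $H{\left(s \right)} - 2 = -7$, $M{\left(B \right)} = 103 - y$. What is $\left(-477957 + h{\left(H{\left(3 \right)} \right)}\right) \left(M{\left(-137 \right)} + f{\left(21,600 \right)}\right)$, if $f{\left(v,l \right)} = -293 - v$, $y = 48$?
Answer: $123779208$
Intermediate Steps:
$M{\left(B \right)} = 55$ ($M{\left(B \right)} = 103 - 48 = 55$)
$H{\left(s \right)} = -5$ ($H{\left(s \right)} = 2 - 7 = -5$)
$h{\left(j \right)} = j + 2 j^{2}$ ($h{\left(j \right)} = \left(j^{2} + j^{2}\right) + j = 2 j^{2} + j = j + 2 j^{2}$)
$\left(-477957 + h{\left(H{\left(3 \right)} \right)}\right) \left(M{\left(-137 \right)} + f{\left(21,600 \right)}\right) = \left(-477957 - 5 \left(1 + 2 \left(-5\right)\right)\right) \left(55 - 314\right) = \left(-477957 - 5 \left(1 - 10\right)\right) \left(55 - 314\right) = \left(-477957 - -45\right) \left(55 - 314\right) = \left(-477957 + 45\right) \left(-259\right) = \left(-477912\right) \left(-259\right) = 123779208$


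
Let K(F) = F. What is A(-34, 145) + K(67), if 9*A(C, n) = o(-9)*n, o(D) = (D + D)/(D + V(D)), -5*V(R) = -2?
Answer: 4331/43 ≈ 100.72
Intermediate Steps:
V(R) = ⅖ (V(R) = -⅕*(-2) = ⅖)
o(D) = 2*D/(⅖ + D) (o(D) = (D + D)/(D + ⅖) = (2*D)/(⅖ + D) = 2*D/(⅖ + D))
A(C, n) = 10*n/43 (A(C, n) = ((10*(-9)/(2 + 5*(-9)))*n)/9 = ((10*(-9)/(2 - 45))*n)/9 = ((10*(-9)/(-43))*n)/9 = ((10*(-9)*(-1/43))*n)/9 = (90*n/43)/9 = 10*n/43)
A(-34, 145) + K(67) = (10/43)*145 + 67 = 1450/43 + 67 = 4331/43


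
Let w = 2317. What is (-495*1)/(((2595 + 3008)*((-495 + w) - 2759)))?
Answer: 495/5250011 ≈ 9.4285e-5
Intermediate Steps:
(-495*1)/(((2595 + 3008)*((-495 + w) - 2759))) = (-495*1)/(((2595 + 3008)*((-495 + 2317) - 2759))) = -495*1/(5603*(1822 - 2759)) = -495/(5603*(-937)) = -495/(-5250011) = -495*(-1/5250011) = 495/5250011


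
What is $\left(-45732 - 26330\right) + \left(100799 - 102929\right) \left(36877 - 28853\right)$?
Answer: $-17163182$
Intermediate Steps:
$\left(-45732 - 26330\right) + \left(100799 - 102929\right) \left(36877 - 28853\right) = -72062 - 17091120 = -17163182$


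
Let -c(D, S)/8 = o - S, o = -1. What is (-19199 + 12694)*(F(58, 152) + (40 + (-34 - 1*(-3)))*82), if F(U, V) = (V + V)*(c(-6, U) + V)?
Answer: -1238773170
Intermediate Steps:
c(D, S) = 8 + 8*S (c(D, S) = -8*(-1 - S) = 8 + 8*S)
F(U, V) = 2*V*(8 + V + 8*U) (F(U, V) = (V + V)*((8 + 8*U) + V) = (2*V)*(8 + V + 8*U) = 2*V*(8 + V + 8*U))
(-19199 + 12694)*(F(58, 152) + (40 + (-34 - 1*(-3)))*82) = (-19199 + 12694)*(2*152*(8 + 152 + 8*58) + (40 + (-34 - 1*(-3)))*82) = -6505*(2*152*(8 + 152 + 464) + (40 + (-34 + 3))*82) = -6505*(2*152*624 + (40 - 31)*82) = -6505*(189696 + 9*82) = -6505*(189696 + 738) = -6505*190434 = -1238773170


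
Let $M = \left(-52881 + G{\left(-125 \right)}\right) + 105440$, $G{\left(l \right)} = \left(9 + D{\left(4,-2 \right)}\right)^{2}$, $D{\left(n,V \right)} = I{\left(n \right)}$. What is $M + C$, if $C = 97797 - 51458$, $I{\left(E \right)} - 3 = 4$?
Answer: $99154$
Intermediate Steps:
$I{\left(E \right)} = 7$ ($I{\left(E \right)} = 3 + 4 = 7$)
$D{\left(n,V \right)} = 7$
$G{\left(l \right)} = 256$ ($G{\left(l \right)} = \left(9 + 7\right)^{2} = 16^{2} = 256$)
$C = 46339$
$M = 52815$ ($M = \left(-52881 + 256\right) + 105440 = -52625 + 105440 = 52815$)
$M + C = 52815 + 46339 = 99154$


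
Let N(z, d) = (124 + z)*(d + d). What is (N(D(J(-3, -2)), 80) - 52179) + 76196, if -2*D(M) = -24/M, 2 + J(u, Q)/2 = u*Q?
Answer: 44097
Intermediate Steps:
J(u, Q) = -4 + 2*Q*u (J(u, Q) = -4 + 2*(u*Q) = -4 + 2*(Q*u) = -4 + 2*Q*u)
D(M) = 12/M (D(M) = -(-12)/M = 12/M)
N(z, d) = 2*d*(124 + z) (N(z, d) = (124 + z)*(2*d) = 2*d*(124 + z))
(N(D(J(-3, -2)), 80) - 52179) + 76196 = (2*80*(124 + 12/(-4 + 2*(-2)*(-3))) - 52179) + 76196 = (2*80*(124 + 12/(-4 + 12)) - 52179) + 76196 = (2*80*(124 + 12/8) - 52179) + 76196 = (2*80*(124 + 12*(⅛)) - 52179) + 76196 = (2*80*(124 + 3/2) - 52179) + 76196 = (2*80*(251/2) - 52179) + 76196 = (20080 - 52179) + 76196 = -32099 + 76196 = 44097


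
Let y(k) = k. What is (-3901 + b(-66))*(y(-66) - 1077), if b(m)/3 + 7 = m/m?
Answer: 4479417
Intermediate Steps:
b(m) = -18 (b(m) = -21 + 3*(m/m) = -21 + 3*1 = -21 + 3 = -18)
(-3901 + b(-66))*(y(-66) - 1077) = (-3901 - 18)*(-66 - 1077) = -3919*(-1143) = 4479417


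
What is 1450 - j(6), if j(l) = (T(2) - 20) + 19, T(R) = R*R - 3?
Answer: 1450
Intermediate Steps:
T(R) = -3 + R² (T(R) = R² - 3 = -3 + R²)
j(l) = 0 (j(l) = ((-3 + 2²) - 20) + 19 = ((-3 + 4) - 20) + 19 = (1 - 20) + 19 = -19 + 19 = 0)
1450 - j(6) = 1450 - 1*0 = 1450 + 0 = 1450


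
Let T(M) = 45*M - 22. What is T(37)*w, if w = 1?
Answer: 1643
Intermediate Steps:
T(M) = -22 + 45*M
T(37)*w = (-22 + 45*37)*1 = (-22 + 1665)*1 = 1643*1 = 1643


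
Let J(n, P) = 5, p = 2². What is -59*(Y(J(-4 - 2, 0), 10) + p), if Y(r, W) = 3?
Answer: -413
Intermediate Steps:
p = 4
-59*(Y(J(-4 - 2, 0), 10) + p) = -59*(3 + 4) = -59*7 = -413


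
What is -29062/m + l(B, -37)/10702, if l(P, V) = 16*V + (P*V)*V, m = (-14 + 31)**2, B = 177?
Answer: -241164155/3092878 ≈ -77.974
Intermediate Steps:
m = 289 (m = 17**2 = 289)
l(P, V) = 16*V + P*V**2
-29062/m + l(B, -37)/10702 = -29062/289 - 37*(16 + 177*(-37))/10702 = -29062*1/289 - 37*(16 - 6549)*(1/10702) = -29062/289 - 37*(-6533)*(1/10702) = -29062/289 + 241721*(1/10702) = -29062/289 + 241721/10702 = -241164155/3092878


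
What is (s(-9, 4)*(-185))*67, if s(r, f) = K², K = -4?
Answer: -198320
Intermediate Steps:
s(r, f) = 16 (s(r, f) = (-4)² = 16)
(s(-9, 4)*(-185))*67 = (16*(-185))*67 = -2960*67 = -198320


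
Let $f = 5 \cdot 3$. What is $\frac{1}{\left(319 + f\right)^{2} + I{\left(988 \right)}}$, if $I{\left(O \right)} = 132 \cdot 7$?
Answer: $\frac{1}{112480} \approx 8.8905 \cdot 10^{-6}$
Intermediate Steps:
$I{\left(O \right)} = 924$
$f = 15$
$\frac{1}{\left(319 + f\right)^{2} + I{\left(988 \right)}} = \frac{1}{\left(319 + 15\right)^{2} + 924} = \frac{1}{334^{2} + 924} = \frac{1}{111556 + 924} = \frac{1}{112480}$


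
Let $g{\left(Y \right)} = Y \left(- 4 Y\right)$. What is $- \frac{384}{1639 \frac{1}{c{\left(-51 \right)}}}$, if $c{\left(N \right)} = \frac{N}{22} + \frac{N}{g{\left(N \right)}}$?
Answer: $\frac{166112}{306493} \approx 0.54198$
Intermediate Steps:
$g{\left(Y \right)} = - 4 Y^{2}$
$c{\left(N \right)} = - \frac{1}{4 N} + \frac{N}{22}$ ($c{\left(N \right)} = \frac{N}{22} + \frac{N}{\left(-4\right) N^{2}} = N \frac{1}{22} + N \left(- \frac{1}{4 N^{2}}\right) = \frac{N}{22} - \frac{1}{4 N} = - \frac{1}{4 N} + \frac{N}{22}$)
$- \frac{384}{1639 \frac{1}{c{\left(-51 \right)}}} = - \frac{384}{1639 \frac{1}{- \frac{1}{4 \left(-51\right)} + \frac{1}{22} \left(-51\right)}} = - \frac{384}{1639 \frac{1}{\left(- \frac{1}{4}\right) \left(- \frac{1}{51}\right) - \frac{51}{22}}} = - \frac{384}{1639 \frac{1}{\frac{1}{204} - \frac{51}{22}}} = - \frac{384}{1639 \frac{1}{- \frac{5191}{2244}}} = - \frac{384}{1639 \left(- \frac{2244}{5191}\right)} = - \frac{384}{- \frac{3677916}{5191}} = \left(-384\right) \left(- \frac{5191}{3677916}\right) = \frac{166112}{306493}$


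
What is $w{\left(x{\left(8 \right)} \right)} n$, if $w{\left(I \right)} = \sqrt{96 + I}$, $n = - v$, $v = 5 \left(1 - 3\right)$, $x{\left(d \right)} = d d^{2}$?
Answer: $40 \sqrt{38} \approx 246.58$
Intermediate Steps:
$x{\left(d \right)} = d^{3}$
$v = -10$ ($v = 5 \left(-2\right) = -10$)
$n = 10$ ($n = \left(-1\right) \left(-10\right) = 10$)
$w{\left(x{\left(8 \right)} \right)} n = \sqrt{96 + 8^{3}} \cdot 10 = \sqrt{96 + 512} \cdot 10 = \sqrt{608} \cdot 10 = 4 \sqrt{38} \cdot 10 = 40 \sqrt{38}$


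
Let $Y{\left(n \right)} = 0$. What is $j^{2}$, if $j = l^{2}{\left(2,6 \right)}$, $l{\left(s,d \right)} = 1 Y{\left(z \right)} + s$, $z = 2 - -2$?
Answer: $16$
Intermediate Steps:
$z = 4$ ($z = 2 + 2 = 4$)
$l{\left(s,d \right)} = s$ ($l{\left(s,d \right)} = 1 \cdot 0 + s = 0 + s = s$)
$j = 4$ ($j = 2^{2} = 4$)
$j^{2} = 4^{2} = 16$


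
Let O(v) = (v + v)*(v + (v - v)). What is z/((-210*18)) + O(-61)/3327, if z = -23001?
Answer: 11628343/1397340 ≈ 8.3218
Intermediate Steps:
O(v) = 2*v² (O(v) = (2*v)*(v + 0) = (2*v)*v = 2*v²)
z/((-210*18)) + O(-61)/3327 = -23001/((-210*18)) + (2*(-61)²)/3327 = -23001/(-3780) + (2*3721)*(1/3327) = -23001*(-1/3780) + 7442*(1/3327) = 7667/1260 + 7442/3327 = 11628343/1397340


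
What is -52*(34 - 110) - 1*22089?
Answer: -18137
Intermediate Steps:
-52*(34 - 110) - 1*22089 = -52*(-76) - 22089 = 3952 - 22089 = -18137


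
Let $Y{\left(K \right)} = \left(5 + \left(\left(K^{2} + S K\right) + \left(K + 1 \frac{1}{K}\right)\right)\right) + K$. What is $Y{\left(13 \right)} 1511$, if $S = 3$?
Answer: $\frac{4696188}{13} \approx 3.6125 \cdot 10^{5}$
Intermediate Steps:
$Y{\left(K \right)} = 5 + \frac{1}{K} + K^{2} + 5 K$ ($Y{\left(K \right)} = \left(5 + \left(\left(K^{2} + 3 K\right) + \left(K + 1 \frac{1}{K}\right)\right)\right) + K = \left(5 + \left(\left(K^{2} + 3 K\right) + \left(K + \frac{1}{K}\right)\right)\right) + K = \left(5 + \left(\frac{1}{K} + K^{2} + 4 K\right)\right) + K = \left(5 + \frac{1}{K} + K^{2} + 4 K\right) + K = 5 + \frac{1}{K} + K^{2} + 5 K$)
$Y{\left(13 \right)} 1511 = \left(5 + \frac{1}{13} + 13^{2} + 5 \cdot 13\right) 1511 = \left(5 + \frac{1}{13} + 169 + 65\right) 1511 = \frac{3108}{13} \cdot 1511 = \frac{4696188}{13}$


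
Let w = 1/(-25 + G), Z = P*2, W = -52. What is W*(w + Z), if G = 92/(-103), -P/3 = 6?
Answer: 4997980/2667 ≈ 1874.0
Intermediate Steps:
P = -18 (P = -3*6 = -18)
G = -92/103 (G = 92*(-1/103) = -92/103 ≈ -0.89320)
Z = -36 (Z = -18*2 = -36)
w = -103/2667 (w = 1/(-25 - 92/103) = 1/(-2667/103) = -103/2667 ≈ -0.038620)
W*(w + Z) = -52*(-103/2667 - 36) = -52*(-96115/2667) = 4997980/2667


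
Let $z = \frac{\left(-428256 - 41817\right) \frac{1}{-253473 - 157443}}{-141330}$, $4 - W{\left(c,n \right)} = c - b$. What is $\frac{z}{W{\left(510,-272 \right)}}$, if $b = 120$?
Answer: $\frac{156691}{7472285565360} \approx 2.097 \cdot 10^{-8}$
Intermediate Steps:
$W{\left(c,n \right)} = 124 - c$ ($W{\left(c,n \right)} = 4 - \left(c - 120\right) = 4 - \left(-120 + c\right) = 124 - c$)
$z = - \frac{156691}{19358252760}$ ($z = - \frac{470073}{-410916} \left(- \frac{1}{141330}\right) = \left(-470073\right) \left(- \frac{1}{410916}\right) \left(- \frac{1}{141330}\right) = \frac{156691}{136972} \left(- \frac{1}{141330}\right) = - \frac{156691}{19358252760} \approx -8.0943 \cdot 10^{-6}$)
$\frac{z}{W{\left(510,-272 \right)}} = - \frac{156691}{19358252760 \left(124 - 510\right)} = - \frac{156691}{19358252760 \left(-386\right)} = \left(- \frac{156691}{19358252760}\right) \left(- \frac{1}{386}\right) = \frac{156691}{7472285565360}$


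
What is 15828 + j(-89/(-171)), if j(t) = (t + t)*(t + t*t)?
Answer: 79147458628/5000211 ≈ 15829.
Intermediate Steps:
j(t) = 2*t*(t + t²) (j(t) = (2*t)*(t + t²) = 2*t*(t + t²))
15828 + j(-89/(-171)) = 15828 + 2*(-89/(-171))²*(1 - 89/(-171)) = 15828 + 2*(-89*(-1/171))²*(1 - 89*(-1/171)) = 15828 + 2*(89/171)²*(1 + 89/171) = 15828 + 2*(7921/29241)*(260/171) = 15828 + 4118920/5000211 = 79147458628/5000211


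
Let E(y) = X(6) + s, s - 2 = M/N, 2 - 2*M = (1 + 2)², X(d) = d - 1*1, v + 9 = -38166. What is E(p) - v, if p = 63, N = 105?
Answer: 1145459/30 ≈ 38182.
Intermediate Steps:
v = -38175 (v = -9 - 38166 = -38175)
X(d) = -1 + d (X(d) = d - 1 = -1 + d)
M = -7/2 (M = 1 - (1 + 2)²/2 = 1 - ½*3² = 1 - ½*9 = 1 - 9/2 = -7/2 ≈ -3.5000)
s = 59/30 (s = 2 - 7/2/105 = 2 - 7/2*1/105 = 2 - 1/30 = 59/30 ≈ 1.9667)
E(y) = 209/30 (E(y) = (-1 + 6) + 59/30 = 5 + 59/30 = 209/30)
E(p) - v = 209/30 - 1*(-38175) = 209/30 + 38175 = 1145459/30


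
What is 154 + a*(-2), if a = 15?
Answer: 124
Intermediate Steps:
154 + a*(-2) = 154 + 15*(-2) = 154 - 30 = 124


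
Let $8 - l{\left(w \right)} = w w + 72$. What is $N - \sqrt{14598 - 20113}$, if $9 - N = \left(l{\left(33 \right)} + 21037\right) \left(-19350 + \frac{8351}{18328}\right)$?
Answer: $\frac{1762907771217}{4582} - i \sqrt{5515} \approx 3.8475 \cdot 10^{8} - 74.263 i$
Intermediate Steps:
$l{\left(w \right)} = -64 - w^{2}$ ($l{\left(w \right)} = 8 - \left(w w + 72\right) = 8 - \left(w^{2} + 72\right) = 8 - \left(72 + w^{2}\right) = -64 - w^{2}$)
$N = \frac{1762907771217}{4582}$ ($N = 9 - \left(\left(-64 - 33^{2}\right) + 21037\right) \left(-19350 + \frac{8351}{18328}\right) = 9 - \left(\left(-64 - 1089\right) + 21037\right) \left(-19350 + 8351 \cdot \frac{1}{18328}\right) = 9 - \left(\left(-64 - 1089\right) + 21037\right) \left(-19350 + \frac{8351}{18328}\right) = 9 - \left(-1153 + 21037\right) \left(- \frac{354638449}{18328}\right) = 9 - 19884 \left(- \frac{354638449}{18328}\right) = 9 - - \frac{1762907729979}{4582} = 9 + \frac{1762907729979}{4582} = \frac{1762907771217}{4582} \approx 3.8475 \cdot 10^{8}$)
$N - \sqrt{14598 - 20113} = \frac{1762907771217}{4582} - \sqrt{14598 - 20113} = \frac{1762907771217}{4582} - \sqrt{-5515} = \frac{1762907771217}{4582} - i \sqrt{5515}$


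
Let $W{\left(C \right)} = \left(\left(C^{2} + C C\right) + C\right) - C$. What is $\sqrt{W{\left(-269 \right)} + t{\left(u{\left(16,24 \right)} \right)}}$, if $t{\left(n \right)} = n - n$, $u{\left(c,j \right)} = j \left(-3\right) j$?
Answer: $269 \sqrt{2} \approx 380.42$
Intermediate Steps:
$u{\left(c,j \right)} = - 3 j^{2}$ ($u{\left(c,j \right)} = - 3 j j = - 3 j^{2}$)
$t{\left(n \right)} = 0$
$W{\left(C \right)} = 2 C^{2}$ ($W{\left(C \right)} = \left(\left(C^{2} + C^{2}\right) + C\right) - C = \left(2 C^{2} + C\right) - C = \left(C + 2 C^{2}\right) - C = 2 C^{2}$)
$\sqrt{W{\left(-269 \right)} + t{\left(u{\left(16,24 \right)} \right)}} = \sqrt{2 \left(-269\right)^{2} + 0} = \sqrt{2 \cdot 72361 + 0} = \sqrt{144722 + 0} = \sqrt{144722} = 269 \sqrt{2}$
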